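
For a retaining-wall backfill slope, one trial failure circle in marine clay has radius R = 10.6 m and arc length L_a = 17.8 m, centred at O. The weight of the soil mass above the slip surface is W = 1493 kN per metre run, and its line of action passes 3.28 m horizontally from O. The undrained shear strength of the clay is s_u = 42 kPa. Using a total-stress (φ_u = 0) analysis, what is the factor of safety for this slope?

FS = 1.62

Taking moments about the centre O, the resisting moment is provided by the undrained shear strength acting along the arc:
M_R = s_u·L_a·R = 42·17.80·10.6 = 7924.6 kN·m/m
M_D = W·d = 1493·3.28 = 4897.0 kN·m/m
FS = M_R / M_D = 7924.6 / 4897.0 = 1.618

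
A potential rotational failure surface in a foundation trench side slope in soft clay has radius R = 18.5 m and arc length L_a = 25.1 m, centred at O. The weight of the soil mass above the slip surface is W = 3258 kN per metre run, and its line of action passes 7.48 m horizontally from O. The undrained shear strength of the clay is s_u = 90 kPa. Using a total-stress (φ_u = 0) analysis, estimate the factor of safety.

Taking moments about the centre O, the resisting moment is provided by the undrained shear strength acting along the arc:
M_R = s_u·L_a·R = 90·25.10·18.5 = 41791.5 kN·m/m
M_D = W·d = 3258·7.48 = 24369.8 kN·m/m
FS = M_R / M_D = 41791.5 / 24369.8 = 1.715

FS = 1.71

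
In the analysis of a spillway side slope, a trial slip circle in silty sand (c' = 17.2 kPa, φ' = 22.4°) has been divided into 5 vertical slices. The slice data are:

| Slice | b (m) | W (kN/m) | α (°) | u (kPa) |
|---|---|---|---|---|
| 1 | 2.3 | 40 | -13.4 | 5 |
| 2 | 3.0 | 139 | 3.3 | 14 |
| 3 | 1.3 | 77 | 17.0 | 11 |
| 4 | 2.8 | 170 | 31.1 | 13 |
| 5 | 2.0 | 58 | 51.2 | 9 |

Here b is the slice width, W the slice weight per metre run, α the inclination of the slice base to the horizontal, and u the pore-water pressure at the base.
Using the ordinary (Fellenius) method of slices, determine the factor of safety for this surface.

Ordinary method of slices: FS = Σ[c'·Δl_i + (W_i cosα_i − u_i·Δl_i)·tanφ'] / Σ W_i sinα_i, with Δl_i = b_i / cosα_i.
Slice 1: Δl = 2.3/cos(-13.4°) = 2.364 m; N'_1 = 40·cos(-13.4°) − 5·2.364 = 27.1; c'Δl = 40.67; W sinα = -9.3
Slice 2: Δl = 3.0/cos3.3° = 3.005 m; N'_2 = 139·cos3.3° − 14·3.005 = 96.7; c'Δl = 51.69; W sinα = 8.0
Slice 3: Δl = 1.3/cos17.0° = 1.359 m; N'_3 = 77·cos17.0° − 11·1.359 = 58.7; c'Δl = 23.38; W sinα = 22.5
Slice 4: Δl = 2.8/cos31.1° = 3.270 m; N'_4 = 170·cos31.1° − 13·3.270 = 103.1; c'Δl = 56.24; W sinα = 87.8
Slice 5: Δl = 2.0/cos51.2° = 3.192 m; N'_5 = 58·cos51.2° − 9·3.192 = 7.6; c'Δl = 54.90; W sinα = 45.2
Σc'Δl = 226.9 kN/m; ΣN' = 293.1 kN/m; ΣW sinα = 154.3 kN/m
Resisting = 226.9 + 293.1·tan22.4° = 226.9 + 120.8 = 347.7 kN/m
FS = 347.7 / 154.3 = 2.254

FS = 2.25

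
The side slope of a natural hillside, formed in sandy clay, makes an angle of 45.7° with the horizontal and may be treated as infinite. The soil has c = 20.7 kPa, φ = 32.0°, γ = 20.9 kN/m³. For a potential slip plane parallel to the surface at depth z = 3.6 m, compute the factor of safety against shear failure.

FS = 1.16

For an infinite slope with a slip plane parallel to the surface (no pore pressure): FS = [c + γz cos²β tanφ] / [γz sinβ cosβ].
γz = 20.9·3.6 = 75.24 kN/m²
Numerator = 20.7 + 75.24·cos²45.7°·tan32.0° = 20.7 + 75.24·0.4878·0.6249 = 43.633 kPa
Denominator = 75.24·sin45.7°·cos45.7° = 75.24·0.7157·0.6984 = 37.609 kPa
FS = 43.633 / 37.609 = 1.160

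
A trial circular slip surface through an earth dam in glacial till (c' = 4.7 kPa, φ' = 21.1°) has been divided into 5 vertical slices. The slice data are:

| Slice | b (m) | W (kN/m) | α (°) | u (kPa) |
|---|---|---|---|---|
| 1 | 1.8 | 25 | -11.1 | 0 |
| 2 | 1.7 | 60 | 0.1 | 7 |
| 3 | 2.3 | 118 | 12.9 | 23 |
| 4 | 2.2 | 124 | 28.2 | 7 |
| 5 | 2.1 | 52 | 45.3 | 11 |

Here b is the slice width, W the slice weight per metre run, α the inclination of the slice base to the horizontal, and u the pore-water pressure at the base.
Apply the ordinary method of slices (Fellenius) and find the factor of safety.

FS = 1.21

Ordinary method of slices: FS = Σ[c'·Δl_i + (W_i cosα_i − u_i·Δl_i)·tanφ'] / Σ W_i sinα_i, with Δl_i = b_i / cosα_i.
Slice 1: Δl = 1.8/cos(-11.1°) = 1.834 m; N'_1 = 25·cos(-11.1°) − 0·1.834 = 24.5; c'Δl = 8.62; W sinα = -4.8
Slice 2: Δl = 1.7/cos0.1° = 1.700 m; N'_2 = 60·cos0.1° − 7·1.700 = 48.1; c'Δl = 7.99; W sinα = 0.1
Slice 3: Δl = 2.3/cos12.9° = 2.360 m; N'_3 = 118·cos12.9° − 23·2.360 = 60.8; c'Δl = 11.09; W sinα = 26.3
Slice 4: Δl = 2.2/cos28.2° = 2.496 m; N'_4 = 124·cos28.2° − 7·2.496 = 91.8; c'Δl = 11.73; W sinα = 58.6
Slice 5: Δl = 2.1/cos45.3° = 2.986 m; N'_5 = 52·cos45.3° − 11·2.986 = 3.7; c'Δl = 14.03; W sinα = 37.0
Σc'Δl = 53.5 kN/m; ΣN' = 228.9 kN/m; ΣW sinα = 117.2 kN/m
Resisting = 53.5 + 228.9·tan21.1° = 53.5 + 88.3 = 141.8 kN/m
FS = 141.8 / 117.2 = 1.210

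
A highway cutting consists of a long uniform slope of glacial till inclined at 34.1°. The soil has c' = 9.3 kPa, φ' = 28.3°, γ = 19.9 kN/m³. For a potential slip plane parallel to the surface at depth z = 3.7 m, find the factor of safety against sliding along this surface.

FS = 1.07

For an infinite slope with a slip plane parallel to the surface (no pore pressure): FS = [c' + γz cos²β tanφ'] / [γz sinβ cosβ].
γz = 19.9·3.7 = 73.63 kN/m²
Numerator = 9.3 + 73.63·cos²34.1°·tan28.3° = 9.3 + 73.63·0.6857·0.5384 = 36.484 kPa
Denominator = 73.63·sin34.1°·cos34.1° = 73.63·0.5606·0.8281 = 34.182 kPa
FS = 36.484 / 34.182 = 1.067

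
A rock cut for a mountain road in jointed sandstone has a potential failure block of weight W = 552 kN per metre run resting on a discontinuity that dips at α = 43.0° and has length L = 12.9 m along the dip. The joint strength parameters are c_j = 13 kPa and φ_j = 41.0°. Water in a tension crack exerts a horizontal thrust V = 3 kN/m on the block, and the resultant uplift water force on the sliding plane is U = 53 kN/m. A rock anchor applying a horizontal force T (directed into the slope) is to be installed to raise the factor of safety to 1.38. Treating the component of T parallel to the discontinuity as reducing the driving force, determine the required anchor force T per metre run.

Resolving forces along and normal to the sliding plane, with the horizontal anchor force T adding T·sinα to the effective normal force and T·cosα acting up the plane against the driving force:
FS = [c_jL + (W cosα − U − V sinα + T sinα) tanφ_j] / [W sinα + V cosα − T cosα]
Without the anchor: N' = 348.7 kN/m, driving T_d = 378.7 kN/m, resisting R = 13·12.9 + 348.7·tan41.0° = 470.8 kN/m, FS = 1.24.
Setting FS = 1.38 and solving for T:
1.38·(378.7 − T cos43.0°) = 470.8 + T sin43.0°·tan41.0°
T·(sin43.0°·tan41.0° + 1.38·cos43.0°) = 1.38·378.7 − 470.8
T·(0.6820·0.8693 + 1.38·0.7314) = 522.5 − 470.8 = 51.8
T·1.6021 = 51.8
T = 32.3 kN/m

T = 32 kN/m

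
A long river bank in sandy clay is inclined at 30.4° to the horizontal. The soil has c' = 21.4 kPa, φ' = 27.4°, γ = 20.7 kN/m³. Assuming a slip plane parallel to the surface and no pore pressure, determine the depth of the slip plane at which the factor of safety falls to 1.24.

z = 6.64 m

Setting FS = 1.24 in FS = [c' + γz cos²β tanφ'] / [γz sinβ cosβ] and solving for z:
z = c' / [γ cosβ (FS·sinβ − cosβ·tanφ')]
  = 21.4 / [20.7·cos30.4°·(1.24·sin30.4° − cos30.4°·tan27.4°)]
  = 21.4 / [20.7·0.8625·(1.24·0.5060 − 0.8625·0.5184)]
  = 21.4 / 3.2208 = 6.644 m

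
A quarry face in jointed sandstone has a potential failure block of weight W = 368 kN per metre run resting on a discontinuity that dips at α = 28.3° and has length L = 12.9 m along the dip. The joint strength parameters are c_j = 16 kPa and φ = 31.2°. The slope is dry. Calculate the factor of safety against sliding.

FS = 2.31

Resolving the block weight along and normal to the plane and applying the Mohr–Coulomb strength on the joint:
N' = W cosα = 368·cos28.3° = 324.0 kN/m
Driving force T = W sinα = 368·sin28.3° = 174.5 kN/m
Resisting force R = c_j·L + N'·tanφ = 16·12.9 + 324.0·tan31.2° = 206.4 + 196.2 = 402.6 kN/m
FS = R / T = 402.6 / 174.5 = 2.308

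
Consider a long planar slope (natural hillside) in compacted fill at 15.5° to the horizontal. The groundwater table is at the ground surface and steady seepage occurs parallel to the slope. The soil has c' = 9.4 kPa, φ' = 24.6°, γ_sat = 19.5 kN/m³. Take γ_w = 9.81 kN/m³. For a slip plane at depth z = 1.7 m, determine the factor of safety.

FS = 1.92

With seepage parallel to the slope and the water table at the surface, the effective normal stress on the slip plane uses the buoyant unit weight γ' = γ_sat − γ_w while the driving shear stress uses γ_sat:
FS = [c' + γ' z cos²β tanφ'] / [γ_sat z sinβ cosβ]
γ' = 19.5 − 9.81 = 9.69 kN/m³
Numerator = 9.4 + 9.69·1.7·cos²15.5°·tan24.6° = 9.4 + 9.69·1.7·0.9286·0.4578 = 16.403 kPa
Denominator = 19.5·1.7·sin15.5°·cos15.5° = 19.5·1.7·0.2672·0.9636 = 8.537 kPa
FS = 16.403 / 8.537 = 1.921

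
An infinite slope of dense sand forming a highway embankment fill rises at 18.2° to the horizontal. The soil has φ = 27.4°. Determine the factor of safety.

FS = 1.58

For a dry cohesionless infinite slope the factor of safety is FS = tanφ / tanβ.
FS = tan27.4° / tan18.2° = 0.5184 / 0.3288 = 1.577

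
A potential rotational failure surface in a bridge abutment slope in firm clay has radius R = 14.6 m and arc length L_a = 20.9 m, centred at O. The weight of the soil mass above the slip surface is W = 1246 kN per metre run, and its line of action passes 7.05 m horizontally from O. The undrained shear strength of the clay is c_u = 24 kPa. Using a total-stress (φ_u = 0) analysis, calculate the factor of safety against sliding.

FS = 0.83

Taking moments about the centre O, the resisting moment is provided by the undrained shear strength acting along the arc:
M_R = c_u·L_a·R = 24·20.90·14.6 = 7323.4 kN·m/m
M_D = W·d = 1246·7.05 = 8784.3 kN·m/m
FS = M_R / M_D = 7323.4 / 8784.3 = 0.834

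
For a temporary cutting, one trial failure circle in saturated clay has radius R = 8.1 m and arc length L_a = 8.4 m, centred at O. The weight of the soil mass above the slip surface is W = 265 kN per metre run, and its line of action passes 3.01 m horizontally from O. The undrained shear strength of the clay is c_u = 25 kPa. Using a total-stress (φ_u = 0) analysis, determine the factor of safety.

Taking moments about the centre O, the resisting moment is provided by the undrained shear strength acting along the arc:
M_R = c_u·L_a·R = 25·8.40·8.1 = 1701.0 kN·m/m
M_D = W·d = 265·3.01 = 797.6 kN·m/m
FS = M_R / M_D = 1701.0 / 797.6 = 2.133

FS = 2.13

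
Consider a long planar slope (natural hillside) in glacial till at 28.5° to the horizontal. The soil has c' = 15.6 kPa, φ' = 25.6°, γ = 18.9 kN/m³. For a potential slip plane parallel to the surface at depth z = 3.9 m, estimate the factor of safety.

FS = 1.39

For an infinite slope with a slip plane parallel to the surface (no pore pressure): FS = [c' + γz cos²β tanφ'] / [γz sinβ cosβ].
γz = 18.9·3.9 = 73.71 kN/m²
Numerator = 15.6 + 73.71·cos²28.5°·tan25.6° = 15.6 + 73.71·0.7723·0.4791 = 42.875 kPa
Denominator = 73.71·sin28.5°·cos28.5° = 73.71·0.4772·0.8788 = 30.909 kPa
FS = 42.875 / 30.909 = 1.387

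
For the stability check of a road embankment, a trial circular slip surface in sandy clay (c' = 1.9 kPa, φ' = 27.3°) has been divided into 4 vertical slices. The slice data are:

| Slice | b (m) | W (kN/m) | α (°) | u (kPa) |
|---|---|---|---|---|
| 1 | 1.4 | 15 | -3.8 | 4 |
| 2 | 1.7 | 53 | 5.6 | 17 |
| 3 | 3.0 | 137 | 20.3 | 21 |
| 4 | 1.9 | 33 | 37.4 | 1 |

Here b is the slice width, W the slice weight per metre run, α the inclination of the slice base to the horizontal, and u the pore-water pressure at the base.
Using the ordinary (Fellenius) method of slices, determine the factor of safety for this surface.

Ordinary method of slices: FS = Σ[c'·Δl_i + (W_i cosα_i − u_i·Δl_i)·tanφ'] / Σ W_i sinα_i, with Δl_i = b_i / cosα_i.
Slice 1: Δl = 1.4/cos(-3.8°) = 1.403 m; N'_1 = 15·cos(-3.8°) − 4·1.403 = 9.4; c'Δl = 2.67; W sinα = -1.0
Slice 2: Δl = 1.7/cos5.6° = 1.708 m; N'_2 = 53·cos5.6° − 17·1.708 = 23.7; c'Δl = 3.25; W sinα = 5.2
Slice 3: Δl = 3.0/cos20.3° = 3.199 m; N'_3 = 137·cos20.3° − 21·3.199 = 61.3; c'Δl = 6.08; W sinα = 47.5
Slice 4: Δl = 1.9/cos37.4° = 2.392 m; N'_4 = 33·cos37.4° − 1·2.392 = 23.8; c'Δl = 4.54; W sinα = 20.0
Σc'Δl = 16.5 kN/m; ΣN' = 118.2 kN/m; ΣW sinα = 71.8 kN/m
Resisting = 16.5 + 118.2·tan27.3° = 16.5 + 61.0 = 77.5 kN/m
FS = 77.5 / 71.8 = 1.081

FS = 1.08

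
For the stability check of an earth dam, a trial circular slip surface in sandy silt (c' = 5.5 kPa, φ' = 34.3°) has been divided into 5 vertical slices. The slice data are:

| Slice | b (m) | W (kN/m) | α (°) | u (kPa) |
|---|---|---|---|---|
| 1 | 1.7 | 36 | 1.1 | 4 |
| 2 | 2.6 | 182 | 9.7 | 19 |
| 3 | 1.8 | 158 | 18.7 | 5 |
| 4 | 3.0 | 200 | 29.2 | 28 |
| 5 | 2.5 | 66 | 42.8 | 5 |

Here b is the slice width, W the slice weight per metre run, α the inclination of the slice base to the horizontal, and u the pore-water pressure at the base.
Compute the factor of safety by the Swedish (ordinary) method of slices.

FS = 1.56

Ordinary method of slices: FS = Σ[c'·Δl_i + (W_i cosα_i − u_i·Δl_i)·tanφ'] / Σ W_i sinα_i, with Δl_i = b_i / cosα_i.
Slice 1: Δl = 1.7/cos1.1° = 1.700 m; N'_1 = 36·cos1.1° − 4·1.700 = 29.2; c'Δl = 9.35; W sinα = 0.7
Slice 2: Δl = 2.6/cos9.7° = 2.638 m; N'_2 = 182·cos9.7° − 19·2.638 = 129.3; c'Δl = 14.51; W sinα = 30.7
Slice 3: Δl = 1.8/cos18.7° = 1.900 m; N'_3 = 158·cos18.7° − 5·1.900 = 140.2; c'Δl = 10.45; W sinα = 50.7
Slice 4: Δl = 3.0/cos29.2° = 3.437 m; N'_4 = 200·cos29.2° − 28·3.437 = 78.4; c'Δl = 18.90; W sinα = 97.6
Slice 5: Δl = 2.5/cos42.8° = 3.407 m; N'_5 = 66·cos42.8° − 5·3.407 = 31.4; c'Δl = 18.74; W sinα = 44.8
Σc'Δl = 72.0 kN/m; ΣN' = 408.4 kN/m; ΣW sinα = 224.4 kN/m
Resisting = 72.0 + 408.4·tan34.3° = 72.0 + 278.6 = 350.5 kN/m
FS = 350.5 / 224.4 = 1.562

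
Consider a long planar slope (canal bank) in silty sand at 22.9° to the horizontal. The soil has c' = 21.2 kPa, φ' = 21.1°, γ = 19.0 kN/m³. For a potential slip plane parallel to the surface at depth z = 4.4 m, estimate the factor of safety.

FS = 1.62

For an infinite slope with a slip plane parallel to the surface (no pore pressure): FS = [c' + γz cos²β tanφ'] / [γz sinβ cosβ].
γz = 19.0·4.4 = 83.60 kN/m²
Numerator = 21.2 + 83.60·cos²22.9°·tan21.1° = 21.2 + 83.60·0.8486·0.3859 = 48.574 kPa
Denominator = 83.60·sin22.9°·cos22.9° = 83.60·0.3891·0.9212 = 29.967 kPa
FS = 48.574 / 29.967 = 1.621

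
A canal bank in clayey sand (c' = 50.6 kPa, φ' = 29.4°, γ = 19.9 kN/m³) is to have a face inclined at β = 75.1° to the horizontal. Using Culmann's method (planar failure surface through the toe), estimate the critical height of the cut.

Culmann's analysis gives the critical failure plane at α_cr = (β + φ')/2 = (75.1 + 29.4)/2 = 52.2°, and the critical height
H_c = (4c'/γ) · sinβ cosφ' / [1 − cos(β − φ')]
    = (4·50.6/19.9) · sin75.1°·cos29.4° / [1 − cos(45.7°)]
    = 10.171 · 0.9664·0.8712 / [1 − 0.6984]
    = 10.171 · 0.8419 / 0.3016
    = 28.39 m

H_c = 28.39 m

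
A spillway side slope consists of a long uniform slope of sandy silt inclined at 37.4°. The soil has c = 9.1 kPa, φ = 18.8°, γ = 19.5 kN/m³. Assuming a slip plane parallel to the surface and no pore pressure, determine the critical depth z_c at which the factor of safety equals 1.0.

Setting FS = 1.00 in FS = [c + γz cos²β tanφ] / [γz sinβ cosβ] and solving for z:
z = c / [γ cosβ (FS·sinβ − cosβ·tanφ)]
  = 9.1 / [19.5·cos37.4°·(1.00·sin37.4° − cos37.4°·tan18.8°)]
  = 9.1 / [19.5·0.7944·(1.00·0.6074 − 0.7944·0.3404)]
  = 9.1 / 5.2195 = 1.743 m

z_c = 1.74 m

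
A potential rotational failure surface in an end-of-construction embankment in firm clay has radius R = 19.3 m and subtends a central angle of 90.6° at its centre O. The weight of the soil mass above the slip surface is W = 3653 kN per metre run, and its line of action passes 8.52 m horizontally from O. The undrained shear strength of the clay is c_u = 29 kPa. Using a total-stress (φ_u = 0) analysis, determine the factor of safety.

FS = 0.55

Taking moments about the centre O, the resisting moment is provided by the undrained shear strength acting along the arc:
Arc length L_a = R·θ = 19.3·(90.6°·π/180) = 19.3·1.5813 = 30.52 m
M_R = c_u·L_a·R = 29·30.52·19.3 = 17081.2 kN·m/m
M_D = W·d = 3653·8.52 = 31123.6 kN·m/m
FS = M_R / M_D = 17081.2 / 31123.6 = 0.549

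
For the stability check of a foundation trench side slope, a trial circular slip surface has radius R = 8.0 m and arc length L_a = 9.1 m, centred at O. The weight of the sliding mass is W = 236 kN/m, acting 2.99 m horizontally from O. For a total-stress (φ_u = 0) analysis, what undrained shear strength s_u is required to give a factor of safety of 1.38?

s_u = 13.4 kPa

FS = s_u·L_a·R / (W·d), so s_u = FS·W·d / (L_a·R).
s_u = 1.38·236·2.99 / (9.10·8.0) = 973.8 / 72.80 = 13.38 kPa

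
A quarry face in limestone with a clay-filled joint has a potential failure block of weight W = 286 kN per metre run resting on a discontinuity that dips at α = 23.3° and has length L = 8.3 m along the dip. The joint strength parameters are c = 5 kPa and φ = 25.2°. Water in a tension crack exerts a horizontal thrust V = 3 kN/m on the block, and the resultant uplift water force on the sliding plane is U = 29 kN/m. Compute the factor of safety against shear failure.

Resolving the block weight along and normal to the plane and applying the Mohr–Coulomb strength on the joint:
N' = W cosα − U − V sinα = 286·cos23.3° − 29 − 3·sin23.3° = 232.5 kN/m
Driving force T = W sinα + V cosα = 286·sin23.3° + 3·cos23.3° = 115.9 kN/m
Resisting force R = c·L + N'·tanφ = 5·8.3 + 232.5·tan25.2° = 41.5 + 109.4 = 150.9 kN/m
FS = R / T = 150.9 / 115.9 = 1.302

FS = 1.30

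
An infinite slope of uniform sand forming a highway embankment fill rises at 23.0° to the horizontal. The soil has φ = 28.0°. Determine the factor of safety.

FS = 1.25

For a dry cohesionless infinite slope the factor of safety is FS = tanφ / tanβ.
FS = tan28.0° / tan23.0° = 0.5317 / 0.4245 = 1.253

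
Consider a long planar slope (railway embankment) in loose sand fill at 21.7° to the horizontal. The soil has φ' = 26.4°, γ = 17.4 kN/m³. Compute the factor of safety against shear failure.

For a dry cohesionless infinite slope the factor of safety is FS = tanφ' / tanβ.
FS = tan26.4° / tan21.7° = 0.4964 / 0.3979 = 1.247

FS = 1.25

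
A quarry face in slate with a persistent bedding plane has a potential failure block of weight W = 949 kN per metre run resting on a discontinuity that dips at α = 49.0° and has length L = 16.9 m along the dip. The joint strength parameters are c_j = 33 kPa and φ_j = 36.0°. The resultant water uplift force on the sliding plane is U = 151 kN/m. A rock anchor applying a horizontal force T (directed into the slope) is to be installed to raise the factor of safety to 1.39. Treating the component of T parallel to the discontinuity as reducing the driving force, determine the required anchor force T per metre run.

Resolving forces along and normal to the sliding plane, with the horizontal anchor force T adding T·sinα to the effective normal force and T·cosα acting up the plane against the driving force:
FS = [c_jL + (W cosα − U + T sinα) tanφ_j] / [W sinα − T cosα]
Without the anchor: N' = 471.6 kN/m, driving T_d = 716.2 kN/m, resisting R = 33·16.9 + 471.6·tan36.0° = 900.3 kN/m, FS = 1.26.
Setting FS = 1.39 and solving for T:
1.39·(716.2 − T cos49.0°) = 900.3 + T sin49.0°·tan36.0°
T·(sin49.0°·tan36.0° + 1.39·cos49.0°) = 1.39·716.2 − 900.3
T·(0.7547·0.7265 + 1.39·0.6561) = 995.5 − 900.3 = 95.2
T·1.4603 = 95.2
T = 65.2 kN/m

T = 65 kN/m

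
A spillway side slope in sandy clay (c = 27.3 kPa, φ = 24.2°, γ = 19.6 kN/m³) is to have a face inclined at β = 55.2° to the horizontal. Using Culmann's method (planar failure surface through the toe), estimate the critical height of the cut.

H_c = 29.22 m

Culmann's analysis gives the critical failure plane at α_cr = (β + φ)/2 = (55.2 + 24.2)/2 = 39.7°, and the critical height
H_c = (4c/γ) · sinβ cosφ / [1 − cos(β − φ)]
    = (4·27.3/19.6) · sin55.2°·cos24.2° / [1 − cos(31.0°)]
    = 5.571 · 0.8211·0.9121 / [1 − 0.8572]
    = 5.571 · 0.7490 / 0.1428
    = 29.22 m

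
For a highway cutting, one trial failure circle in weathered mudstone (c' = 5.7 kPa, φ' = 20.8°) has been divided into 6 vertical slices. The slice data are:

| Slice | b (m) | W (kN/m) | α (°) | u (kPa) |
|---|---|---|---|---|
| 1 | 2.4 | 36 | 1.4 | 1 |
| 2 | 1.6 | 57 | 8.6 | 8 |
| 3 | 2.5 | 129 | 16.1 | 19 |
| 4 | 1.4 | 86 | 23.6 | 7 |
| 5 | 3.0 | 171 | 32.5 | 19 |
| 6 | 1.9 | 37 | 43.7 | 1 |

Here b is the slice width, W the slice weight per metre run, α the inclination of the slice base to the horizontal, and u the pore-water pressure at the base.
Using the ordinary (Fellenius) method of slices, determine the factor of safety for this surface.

Ordinary method of slices: FS = Σ[c'·Δl_i + (W_i cosα_i − u_i·Δl_i)·tanφ'] / Σ W_i sinα_i, with Δl_i = b_i / cosα_i.
Slice 1: Δl = 2.4/cos1.4° = 2.401 m; N'_1 = 36·cos1.4° − 1·2.401 = 33.6; c'Δl = 13.68; W sinα = 0.9
Slice 2: Δl = 1.6/cos8.6° = 1.618 m; N'_2 = 57·cos8.6° − 8·1.618 = 43.4; c'Δl = 9.22; W sinα = 8.5
Slice 3: Δl = 2.5/cos16.1° = 2.602 m; N'_3 = 129·cos16.1° − 19·2.602 = 74.5; c'Δl = 14.83; W sinα = 35.8
Slice 4: Δl = 1.4/cos23.6° = 1.528 m; N'_4 = 86·cos23.6° − 7·1.528 = 68.1; c'Δl = 8.71; W sinα = 34.4
Slice 5: Δl = 3.0/cos32.5° = 3.557 m; N'_5 = 171·cos32.5° − 19·3.557 = 76.6; c'Δl = 20.28; W sinα = 91.9
Slice 6: Δl = 1.9/cos43.7° = 2.628 m; N'_6 = 37·cos43.7° − 1·2.628 = 24.1; c'Δl = 14.98; W sinα = 25.6
Σc'Δl = 81.7 kN/m; ΣN' = 320.4 kN/m; ΣW sinα = 197.0 kN/m
Resisting = 81.7 + 320.4·tan20.8° = 81.7 + 121.7 = 203.4 kN/m
FS = 203.4 / 197.0 = 1.032

FS = 1.03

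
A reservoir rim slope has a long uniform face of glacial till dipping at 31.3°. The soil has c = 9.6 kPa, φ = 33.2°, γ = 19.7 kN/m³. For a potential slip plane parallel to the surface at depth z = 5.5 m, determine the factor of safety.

FS = 1.28

For an infinite slope with a slip plane parallel to the surface (no pore pressure): FS = [c + γz cos²β tanφ] / [γz sinβ cosβ].
γz = 19.7·5.5 = 108.35 kN/m²
Numerator = 9.6 + 108.35·cos²31.3°·tan33.2° = 9.6 + 108.35·0.7301·0.6544 = 61.366 kPa
Denominator = 108.35·sin31.3°·cos31.3° = 108.35·0.5195·0.8545 = 48.097 kPa
FS = 61.366 / 48.097 = 1.276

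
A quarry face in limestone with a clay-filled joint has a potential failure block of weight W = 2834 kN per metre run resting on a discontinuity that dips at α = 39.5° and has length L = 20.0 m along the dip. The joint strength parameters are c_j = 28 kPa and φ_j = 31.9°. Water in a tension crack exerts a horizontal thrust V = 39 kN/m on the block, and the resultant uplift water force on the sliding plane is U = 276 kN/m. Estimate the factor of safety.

FS = 0.95

Resolving the block weight along and normal to the plane and applying the Mohr–Coulomb strength on the joint:
N' = W cosα − U − V sinα = 2834·cos39.5° − 276 − 39·sin39.5° = 1886.0 kN/m
Driving force T = W sinα + V cosα = 2834·sin39.5° + 39·cos39.5° = 1832.7 kN/m
Resisting force R = c_j·L + N'·tanφ_j = 28·20.0 + 1886.0·tan31.9° = 560.0 + 1173.9 = 1733.9 kN/m
FS = R / T = 1733.9 / 1832.7 = 0.946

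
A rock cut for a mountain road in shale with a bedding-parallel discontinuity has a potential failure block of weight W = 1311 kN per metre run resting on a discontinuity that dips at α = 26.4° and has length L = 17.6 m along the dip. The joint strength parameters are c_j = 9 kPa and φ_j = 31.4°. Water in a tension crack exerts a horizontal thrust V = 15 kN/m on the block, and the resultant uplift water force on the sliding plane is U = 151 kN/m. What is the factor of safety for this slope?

FS = 1.31

Resolving the block weight along and normal to the plane and applying the Mohr–Coulomb strength on the joint:
N' = W cosα − U − V sinα = 1311·cos26.4° − 151 − 15·sin26.4° = 1016.6 kN/m
Driving force T = W sinα + V cosα = 1311·sin26.4° + 15·cos26.4° = 596.4 kN/m
Resisting force R = c_j·L + N'·tanφ_j = 9·17.6 + 1016.6·tan31.4° = 158.4 + 620.5 = 778.9 kN/m
FS = R / T = 778.9 / 596.4 = 1.306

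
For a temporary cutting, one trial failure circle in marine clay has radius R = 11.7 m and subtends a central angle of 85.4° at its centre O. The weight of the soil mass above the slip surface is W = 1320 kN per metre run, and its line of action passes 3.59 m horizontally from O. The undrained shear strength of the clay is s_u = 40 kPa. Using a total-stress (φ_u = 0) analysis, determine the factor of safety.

FS = 1.72

Taking moments about the centre O, the resisting moment is provided by the undrained shear strength acting along the arc:
Arc length L_a = R·θ = 11.7·(85.4°·π/180) = 11.7·1.4905 = 17.44 m
M_R = s_u·L_a·R = 40·17.44·11.7 = 8161.4 kN·m/m
M_D = W·d = 1320·3.59 = 4738.8 kN·m/m
FS = M_R / M_D = 8161.4 / 4738.8 = 1.722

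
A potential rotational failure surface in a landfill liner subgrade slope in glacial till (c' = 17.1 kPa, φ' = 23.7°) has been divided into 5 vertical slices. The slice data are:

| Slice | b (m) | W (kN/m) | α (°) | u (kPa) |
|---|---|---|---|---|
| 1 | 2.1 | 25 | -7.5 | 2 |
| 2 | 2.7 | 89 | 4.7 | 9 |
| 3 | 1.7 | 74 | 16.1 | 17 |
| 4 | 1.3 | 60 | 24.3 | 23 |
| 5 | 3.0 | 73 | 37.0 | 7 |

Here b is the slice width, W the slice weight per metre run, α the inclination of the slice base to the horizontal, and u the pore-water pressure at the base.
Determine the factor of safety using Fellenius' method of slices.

Ordinary method of slices: FS = Σ[c'·Δl_i + (W_i cosα_i − u_i·Δl_i)·tanφ'] / Σ W_i sinα_i, with Δl_i = b_i / cosα_i.
Slice 1: Δl = 2.1/cos(-7.5°) = 2.118 m; N'_1 = 25·cos(-7.5°) − 2·2.118 = 20.5; c'Δl = 36.22; W sinα = -3.3
Slice 2: Δl = 2.7/cos4.7° = 2.709 m; N'_2 = 89·cos4.7° − 9·2.709 = 64.3; c'Δl = 46.33; W sinα = 7.3
Slice 3: Δl = 1.7/cos16.1° = 1.769 m; N'_3 = 74·cos16.1° − 17·1.769 = 41.0; c'Δl = 30.26; W sinα = 20.5
Slice 4: Δl = 1.3/cos24.3° = 1.426 m; N'_4 = 60·cos24.3° − 23·1.426 = 21.9; c'Δl = 24.39; W sinα = 24.7
Slice 5: Δl = 3.0/cos37.0° = 3.756 m; N'_5 = 73·cos37.0° − 7·3.756 = 32.0; c'Δl = 64.23; W sinα = 43.9
Σc'Δl = 201.4 kN/m; ΣN' = 179.8 kN/m; ΣW sinα = 93.2 kN/m
Resisting = 201.4 + 179.8·tan23.7° = 201.4 + 78.9 = 280.3 kN/m
FS = 280.3 / 93.2 = 3.009

FS = 3.01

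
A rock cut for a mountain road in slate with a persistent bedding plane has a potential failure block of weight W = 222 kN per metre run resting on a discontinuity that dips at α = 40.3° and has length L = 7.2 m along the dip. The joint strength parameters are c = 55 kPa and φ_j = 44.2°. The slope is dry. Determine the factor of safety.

Resolving the block weight along and normal to the plane and applying the Mohr–Coulomb strength on the joint:
N' = W cosα = 222·cos40.3° = 169.3 kN/m
Driving force T = W sinα = 222·sin40.3° = 143.6 kN/m
Resisting force R = c·L + N'·tanφ_j = 55·7.2 + 169.3·tan44.2° = 396.0 + 164.6 = 560.6 kN/m
FS = R / T = 560.6 / 143.6 = 3.905

FS = 3.90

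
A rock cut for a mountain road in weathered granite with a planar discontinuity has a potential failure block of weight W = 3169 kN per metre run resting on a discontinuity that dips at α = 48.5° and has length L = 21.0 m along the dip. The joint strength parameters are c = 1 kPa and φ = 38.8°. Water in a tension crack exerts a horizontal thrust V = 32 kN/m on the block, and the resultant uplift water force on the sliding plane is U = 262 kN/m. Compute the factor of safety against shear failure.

FS = 0.62

Resolving the block weight along and normal to the plane and applying the Mohr–Coulomb strength on the joint:
N' = W cosα − U − V sinα = 3169·cos48.5° − 262 − 32·sin48.5° = 1813.9 kN/m
Driving force T = W sinα + V cosα = 3169·sin48.5° + 32·cos48.5° = 2394.6 kN/m
Resisting force R = c·L + N'·tanφ = 1·21.0 + 1813.9·tan38.8° = 21.0 + 1458.4 = 1479.4 kN/m
FS = R / T = 1479.4 / 2394.6 = 0.618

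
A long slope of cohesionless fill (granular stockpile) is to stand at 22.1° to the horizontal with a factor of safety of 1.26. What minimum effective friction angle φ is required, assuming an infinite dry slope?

φ = 27.1°

FS = tanφ/tanβ ⇒ tanφ = FS · tanβ = 1.26 · tan22.1° = 0.5116
φ = arctan(0.5116) = 27.10°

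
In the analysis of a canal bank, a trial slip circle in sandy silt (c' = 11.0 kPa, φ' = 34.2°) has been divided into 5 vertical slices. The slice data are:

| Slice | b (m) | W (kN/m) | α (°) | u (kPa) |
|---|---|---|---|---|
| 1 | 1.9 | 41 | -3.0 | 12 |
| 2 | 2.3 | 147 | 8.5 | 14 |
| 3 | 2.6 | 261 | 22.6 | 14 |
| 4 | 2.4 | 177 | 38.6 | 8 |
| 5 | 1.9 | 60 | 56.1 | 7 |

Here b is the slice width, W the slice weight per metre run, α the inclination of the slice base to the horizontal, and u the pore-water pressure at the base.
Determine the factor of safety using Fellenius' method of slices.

FS = 1.64

Ordinary method of slices: FS = Σ[c'·Δl_i + (W_i cosα_i − u_i·Δl_i)·tanφ'] / Σ W_i sinα_i, with Δl_i = b_i / cosα_i.
Slice 1: Δl = 1.9/cos(-3.0°) = 1.903 m; N'_1 = 41·cos(-3.0°) − 12·1.903 = 18.1; c'Δl = 20.93; W sinα = -2.1
Slice 2: Δl = 2.3/cos8.5° = 2.326 m; N'_2 = 147·cos8.5° − 14·2.326 = 112.8; c'Δl = 25.58; W sinα = 21.7
Slice 3: Δl = 2.6/cos22.6° = 2.816 m; N'_3 = 261·cos22.6° − 14·2.816 = 201.5; c'Δl = 30.98; W sinα = 100.3
Slice 4: Δl = 2.4/cos38.6° = 3.071 m; N'_4 = 177·cos38.6° − 8·3.071 = 113.8; c'Δl = 33.78; W sinα = 110.4
Slice 5: Δl = 1.9/cos56.1° = 3.407 m; N'_5 = 60·cos56.1° − 7·3.407 = 9.6; c'Δl = 37.47; W sinα = 49.8
Σc'Δl = 148.7 kN/m; ΣN' = 455.9 kN/m; ΣW sinα = 280.1 kN/m
Resisting = 148.7 + 455.9·tan34.2° = 148.7 + 309.8 = 458.5 kN/m
FS = 458.5 / 280.1 = 1.637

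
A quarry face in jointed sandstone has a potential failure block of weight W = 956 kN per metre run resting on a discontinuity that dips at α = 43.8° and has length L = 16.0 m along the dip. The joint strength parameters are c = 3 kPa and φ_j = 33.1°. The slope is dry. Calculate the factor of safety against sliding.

FS = 0.75

Resolving the block weight along and normal to the plane and applying the Mohr–Coulomb strength on the joint:
N' = W cosα = 956·cos43.8° = 690.0 kN/m
Driving force T = W sinα = 956·sin43.8° = 661.7 kN/m
Resisting force R = c·L + N'·tanφ_j = 3·16.0 + 690.0·tan33.1° = 48.0 + 449.8 = 497.8 kN/m
FS = R / T = 497.8 / 661.7 = 0.752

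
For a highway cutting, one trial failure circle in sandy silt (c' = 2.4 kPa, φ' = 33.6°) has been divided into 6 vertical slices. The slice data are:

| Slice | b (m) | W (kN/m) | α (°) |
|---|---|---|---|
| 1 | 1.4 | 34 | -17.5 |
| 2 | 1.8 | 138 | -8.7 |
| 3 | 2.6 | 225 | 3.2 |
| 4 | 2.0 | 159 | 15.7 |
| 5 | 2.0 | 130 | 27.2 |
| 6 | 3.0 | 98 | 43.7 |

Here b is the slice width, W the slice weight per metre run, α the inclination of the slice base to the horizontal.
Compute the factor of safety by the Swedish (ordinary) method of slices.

Ordinary method of slices: FS = Σ[c'·Δl_i + (W_i cosα_i)·tanφ'] / Σ W_i sinα_i, with Δl_i = b_i / cosα_i.
Slice 1: Δl = 1.4/cos(-17.5°) = 1.468 m; N'_1 = 34·cos(-17.5°) = 32.4; c'Δl = 3.52; W sinα = -10.2
Slice 2: Δl = 1.8/cos(-8.7°) = 1.821 m; N'_2 = 138·cos(-8.7°) = 136.4; c'Δl = 4.37; W sinα = -20.9
Slice 3: Δl = 2.6/cos3.2° = 2.604 m; N'_3 = 225·cos3.2° = 224.6; c'Δl = 6.25; W sinα = 12.6
Slice 4: Δl = 2.0/cos15.7° = 2.078 m; N'_4 = 159·cos15.7° = 153.1; c'Δl = 4.99; W sinα = 43.0
Slice 5: Δl = 2.0/cos27.2° = 2.249 m; N'_5 = 130·cos27.2° = 115.6; c'Δl = 5.40; W sinα = 59.4
Slice 6: Δl = 3.0/cos43.7° = 4.150 m; N'_6 = 98·cos43.7° = 70.9; c'Δl = 9.96; W sinα = 67.7
Σc'Δl = 34.5 kN/m; ΣN' = 733.0 kN/m; ΣW sinα = 151.6 kN/m
Resisting = 34.5 + 733.0·tan33.6° = 34.5 + 487.0 = 521.5 kN/m
FS = 521.5 / 151.6 = 3.440

FS = 3.44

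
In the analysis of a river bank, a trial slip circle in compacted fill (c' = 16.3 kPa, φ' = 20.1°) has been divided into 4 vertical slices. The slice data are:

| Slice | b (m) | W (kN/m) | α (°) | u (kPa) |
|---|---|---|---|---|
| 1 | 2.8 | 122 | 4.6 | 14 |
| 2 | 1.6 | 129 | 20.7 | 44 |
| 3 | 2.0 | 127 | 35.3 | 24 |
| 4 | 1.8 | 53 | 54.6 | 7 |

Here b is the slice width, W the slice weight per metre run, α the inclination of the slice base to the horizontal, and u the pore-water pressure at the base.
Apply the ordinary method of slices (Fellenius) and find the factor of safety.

Ordinary method of slices: FS = Σ[c'·Δl_i + (W_i cosα_i − u_i·Δl_i)·tanφ'] / Σ W_i sinα_i, with Δl_i = b_i / cosα_i.
Slice 1: Δl = 2.8/cos4.6° = 2.809 m; N'_1 = 122·cos4.6° − 14·2.809 = 82.3; c'Δl = 45.79; W sinα = 9.8
Slice 2: Δl = 1.6/cos20.7° = 1.710 m; N'_2 = 129·cos20.7° − 44·1.710 = 45.4; c'Δl = 27.88; W sinα = 45.6
Slice 3: Δl = 2.0/cos35.3° = 2.451 m; N'_3 = 127·cos35.3° − 24·2.451 = 44.8; c'Δl = 39.94; W sinα = 73.4
Slice 4: Δl = 1.8/cos54.6° = 3.107 m; N'_4 = 53·cos54.6° − 7·3.107 = 9.0; c'Δl = 50.65; W sinα = 43.2
Σc'Δl = 164.3 kN/m; ΣN' = 181.5 kN/m; ΣW sinα = 172.0 kN/m
Resisting = 164.3 + 181.5·tan20.1° = 164.3 + 66.4 = 230.7 kN/m
FS = 230.7 / 172.0 = 1.341

FS = 1.34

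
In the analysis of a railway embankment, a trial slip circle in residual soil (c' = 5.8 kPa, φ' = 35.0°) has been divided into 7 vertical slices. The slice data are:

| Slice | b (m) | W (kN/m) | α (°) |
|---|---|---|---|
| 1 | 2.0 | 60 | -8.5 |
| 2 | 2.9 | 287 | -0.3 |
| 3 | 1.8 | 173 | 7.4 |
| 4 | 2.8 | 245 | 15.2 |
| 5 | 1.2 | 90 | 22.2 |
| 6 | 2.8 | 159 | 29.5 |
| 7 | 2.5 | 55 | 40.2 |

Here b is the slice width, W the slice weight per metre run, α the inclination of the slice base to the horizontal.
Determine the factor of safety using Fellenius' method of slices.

Ordinary method of slices: FS = Σ[c'·Δl_i + (W_i cosα_i)·tanφ'] / Σ W_i sinα_i, with Δl_i = b_i / cosα_i.
Slice 1: Δl = 2.0/cos(-8.5°) = 2.022 m; N'_1 = 60·cos(-8.5°) = 59.3; c'Δl = 11.73; W sinα = -8.9
Slice 2: Δl = 2.9/cos(-0.3°) = 2.900 m; N'_2 = 287·cos(-0.3°) = 287.0; c'Δl = 16.82; W sinα = -1.5
Slice 3: Δl = 1.8/cos7.4° = 1.815 m; N'_3 = 173·cos7.4° = 171.6; c'Δl = 10.53; W sinα = 22.3
Slice 4: Δl = 2.8/cos15.2° = 2.902 m; N'_4 = 245·cos15.2° = 236.4; c'Δl = 16.83; W sinα = 64.2
Slice 5: Δl = 1.2/cos22.2° = 1.296 m; N'_5 = 90·cos22.2° = 83.3; c'Δl = 7.52; W sinα = 34.0
Slice 6: Δl = 2.8/cos29.5° = 3.217 m; N'_6 = 159·cos29.5° = 138.4; c'Δl = 18.66; W sinα = 78.3
Slice 7: Δl = 2.5/cos40.2° = 3.273 m; N'_7 = 55·cos40.2° = 42.0; c'Δl = 18.98; W sinα = 35.5
Σc'Δl = 101.1 kN/m; ΣN' = 1018.0 kN/m; ΣW sinα = 223.9 kN/m
Resisting = 101.1 + 1018.0·tan35.0° = 101.1 + 712.8 = 813.9 kN/m
FS = 813.9 / 223.9 = 3.634

FS = 3.63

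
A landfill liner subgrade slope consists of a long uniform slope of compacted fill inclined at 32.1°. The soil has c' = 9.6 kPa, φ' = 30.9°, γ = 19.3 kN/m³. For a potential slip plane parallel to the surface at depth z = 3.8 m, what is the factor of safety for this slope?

For an infinite slope with a slip plane parallel to the surface (no pore pressure): FS = [c' + γz cos²β tanφ'] / [γz sinβ cosβ].
γz = 19.3·3.8 = 73.34 kN/m²
Numerator = 9.6 + 73.34·cos²32.1°·tan30.9° = 9.6 + 73.34·0.7176·0.5985 = 41.098 kPa
Denominator = 73.34·sin32.1°·cos32.1° = 73.34·0.5314·0.8471 = 33.015 kPa
FS = 41.098 / 33.015 = 1.245

FS = 1.24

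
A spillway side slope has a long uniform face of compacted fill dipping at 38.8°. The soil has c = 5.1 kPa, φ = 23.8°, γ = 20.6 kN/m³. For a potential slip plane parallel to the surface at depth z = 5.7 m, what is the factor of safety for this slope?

For an infinite slope with a slip plane parallel to the surface (no pore pressure): FS = [c + γz cos²β tanφ] / [γz sinβ cosβ].
γz = 20.6·5.7 = 117.42 kN/m²
Numerator = 5.1 + 117.42·cos²38.8°·tan23.8° = 5.1 + 117.42·0.6074·0.4411 = 36.555 kPa
Denominator = 117.42·sin38.8°·cos38.8° = 117.42·0.6266·0.7793 = 57.340 kPa
FS = 36.555 / 57.340 = 0.638

FS = 0.64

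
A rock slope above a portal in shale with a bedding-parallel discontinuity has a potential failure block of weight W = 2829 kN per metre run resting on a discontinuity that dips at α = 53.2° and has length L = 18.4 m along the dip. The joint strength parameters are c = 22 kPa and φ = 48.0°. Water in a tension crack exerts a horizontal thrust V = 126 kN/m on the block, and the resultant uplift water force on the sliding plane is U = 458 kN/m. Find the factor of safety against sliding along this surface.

FS = 0.71

Resolving the block weight along and normal to the plane and applying the Mohr–Coulomb strength on the joint:
N' = W cosα − U − V sinα = 2829·cos53.2° − 458 − 126·sin53.2° = 1135.7 kN/m
Driving force T = W sinα + V cosα = 2829·sin53.2° + 126·cos53.2° = 2340.7 kN/m
Resisting force R = c·L + N'·tanφ = 22·18.4 + 1135.7·tan48.0° = 404.8 + 1261.4 = 1666.2 kN/m
FS = R / T = 1666.2 / 2340.7 = 0.712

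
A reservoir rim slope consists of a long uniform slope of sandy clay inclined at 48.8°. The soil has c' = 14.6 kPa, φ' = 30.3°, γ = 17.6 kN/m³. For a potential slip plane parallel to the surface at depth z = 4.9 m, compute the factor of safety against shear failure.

For an infinite slope with a slip plane parallel to the surface (no pore pressure): FS = [c' + γz cos²β tanφ'] / [γz sinβ cosβ].
γz = 17.6·4.9 = 86.24 kN/m²
Numerator = 14.6 + 86.24·cos²48.8°·tan30.3° = 14.6 + 86.24·0.4339·0.5844 = 36.465 kPa
Denominator = 86.24·sin48.8°·cos48.8° = 86.24·0.7524·0.6587 = 42.741 kPa
FS = 36.465 / 42.741 = 0.853

FS = 0.85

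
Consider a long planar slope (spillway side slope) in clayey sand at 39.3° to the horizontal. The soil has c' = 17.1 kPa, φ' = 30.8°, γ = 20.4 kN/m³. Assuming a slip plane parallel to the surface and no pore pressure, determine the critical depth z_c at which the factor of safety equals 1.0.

Setting FS = 1.00 in FS = [c' + γz cos²β tanφ'] / [γz sinβ cosβ] and solving for z:
z = c' / [γ cosβ (FS·sinβ − cosβ·tanφ')]
  = 17.1 / [20.4·cos39.3°·(1.00·sin39.3° − cos39.3°·tan30.8°)]
  = 17.1 / [20.4·0.7738·(1.00·0.6334 − 0.7738·0.5961)]
  = 17.1 / 2.7165 = 6.295 m

z_c = 6.29 m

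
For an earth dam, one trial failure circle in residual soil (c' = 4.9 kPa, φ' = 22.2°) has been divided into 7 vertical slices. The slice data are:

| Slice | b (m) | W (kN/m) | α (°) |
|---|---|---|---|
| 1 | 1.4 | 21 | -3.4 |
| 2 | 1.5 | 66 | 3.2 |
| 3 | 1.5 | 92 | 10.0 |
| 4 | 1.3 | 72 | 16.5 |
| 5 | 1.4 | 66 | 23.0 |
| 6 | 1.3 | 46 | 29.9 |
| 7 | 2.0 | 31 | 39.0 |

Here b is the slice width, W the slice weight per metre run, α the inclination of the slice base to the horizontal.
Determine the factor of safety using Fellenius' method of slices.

Ordinary method of slices: FS = Σ[c'·Δl_i + (W_i cosα_i)·tanφ'] / Σ W_i sinα_i, with Δl_i = b_i / cosα_i.
Slice 1: Δl = 1.4/cos(-3.4°) = 1.402 m; N'_1 = 21·cos(-3.4°) = 21.0; c'Δl = 6.87; W sinα = -1.2
Slice 2: Δl = 1.5/cos3.2° = 1.502 m; N'_2 = 66·cos3.2° = 65.9; c'Δl = 7.36; W sinα = 3.7
Slice 3: Δl = 1.5/cos10.0° = 1.523 m; N'_3 = 92·cos10.0° = 90.6; c'Δl = 7.46; W sinα = 16.0
Slice 4: Δl = 1.3/cos16.5° = 1.356 m; N'_4 = 72·cos16.5° = 69.0; c'Δl = 6.64; W sinα = 20.4
Slice 5: Δl = 1.4/cos23.0° = 1.521 m; N'_5 = 66·cos23.0° = 60.8; c'Δl = 7.45; W sinα = 25.8
Slice 6: Δl = 1.3/cos29.9° = 1.500 m; N'_6 = 46·cos29.9° = 39.9; c'Δl = 7.35; W sinα = 22.9
Slice 7: Δl = 2.0/cos39.0° = 2.574 m; N'_7 = 31·cos39.0° = 24.1; c'Δl = 12.61; W sinα = 19.5
Σc'Δl = 55.8 kN/m; ΣN' = 371.2 kN/m; ΣW sinα = 107.1 kN/m
Resisting = 55.8 + 371.2·tan22.2° = 55.8 + 151.5 = 207.2 kN/m
FS = 207.2 / 107.1 = 1.935

FS = 1.94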